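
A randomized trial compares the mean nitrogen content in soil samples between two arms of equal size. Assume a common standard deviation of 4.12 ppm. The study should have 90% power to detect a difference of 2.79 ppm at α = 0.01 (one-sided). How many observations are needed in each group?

For two equal groups, n per group = 2·((z_α + z_β)·σ/δ)².
z_α = 2.326; z_β = 1.282 (power 90%).
n = 2 × (3.608 × 4.12 / 2.79)² = 2 × 28.39 = 56.78
Round up: n = 57 per group.

57 per group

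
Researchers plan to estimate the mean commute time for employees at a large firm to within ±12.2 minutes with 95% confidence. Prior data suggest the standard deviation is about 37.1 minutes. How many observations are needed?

For a mean, the margin of error is E = z·σ/√n, so n = (zσ/E)².
At 95% confidence, z = 1.960.
n = (1.960 × 37.1 / 12.2)² = 35.53
Round up: n = 36.

n = 36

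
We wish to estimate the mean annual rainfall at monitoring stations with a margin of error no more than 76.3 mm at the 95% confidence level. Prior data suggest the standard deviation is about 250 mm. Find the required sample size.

42

For a mean, the margin of error is E = z·σ/√n, so n = (zσ/E)².
At 95% confidence, z = 1.960.
n = (1.960 × 250 / 76.3)² = 41.24
Round up: n = 42.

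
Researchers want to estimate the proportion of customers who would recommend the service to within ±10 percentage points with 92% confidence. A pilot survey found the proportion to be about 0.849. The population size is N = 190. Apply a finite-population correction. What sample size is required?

33

For a proportion with margin E = 0.1 at 92% confidence, z = 1.751.
n = p̂(1−p̂)(z/E)² = 0.849 × 0.151 × (1.751/0.1)² = 39.31 — call this n₀.
Finite-population correction with N = 190: n = n₀ / (1 + (n₀−1)/N) = 39.31 / 1.202 = 32.70
Round up: n = 33.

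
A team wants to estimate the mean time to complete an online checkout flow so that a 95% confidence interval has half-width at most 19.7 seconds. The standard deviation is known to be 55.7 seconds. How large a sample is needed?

For a mean, the margin of error is E = z·σ/√n, so n = (zσ/E)².
At 95% confidence, z = 1.960.
n = (1.960 × 55.7 / 19.7)² = 30.71
Round up: n = 31.

31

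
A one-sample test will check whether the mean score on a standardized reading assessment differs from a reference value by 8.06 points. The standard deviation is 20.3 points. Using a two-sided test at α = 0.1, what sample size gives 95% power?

For a one-sample z-test, n = ((z_{α/2} + z_β)·σ/δ)².
z_{α/2} = 1.645 (two-sided α = 0.1); z_β = 1.645 (power 95% → β = 0.05).
n = (3.290 × 20.3 / 8.06)² = 68.66
Round up: n = 69.

69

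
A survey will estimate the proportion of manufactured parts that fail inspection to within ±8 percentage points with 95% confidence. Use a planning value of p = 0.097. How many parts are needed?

For a proportion with margin E = 0.08 at 95% confidence, z = 1.960.
n = p̂(1−p̂)(z/E)² = 0.097 × 0.903 × (1.960/0.08)² = 52.58
Round up: n = 53.

n = 53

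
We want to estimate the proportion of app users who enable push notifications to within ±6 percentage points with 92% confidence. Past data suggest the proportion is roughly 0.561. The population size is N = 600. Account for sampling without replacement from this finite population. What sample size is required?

156

For a proportion with margin E = 0.06 at 92% confidence, z = 1.751.
n = p̂(1−p̂)(z/E)² = 0.561 × 0.439 × (1.751/0.06)² = 209.75 — call this n₀.
Finite-population correction with N = 600: n = n₀ / (1 + (n₀−1)/N) = 209.75 / 1.348 = 155.60
Round up: n = 156.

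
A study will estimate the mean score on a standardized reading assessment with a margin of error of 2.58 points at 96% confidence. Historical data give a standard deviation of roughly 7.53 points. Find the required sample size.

For a mean, the margin of error is E = z·σ/√n, so n = (zσ/E)².
At 96% confidence, z = 2.054.
n = (2.054 × 7.53 / 2.58)² = 35.94
Round up: n = 36.

36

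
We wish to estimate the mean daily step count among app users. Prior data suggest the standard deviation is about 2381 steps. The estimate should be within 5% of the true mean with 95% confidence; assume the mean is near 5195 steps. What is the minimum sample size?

For a mean, the margin of error is E = z·σ/√n, so n = (zσ/E)².
At 95% confidence, z = 1.960.
E = 5% of 5195 = 259.8 steps.
n = (1.960 × 2381 / 259.8)² = 322.79
Round up: n = 323.

n = 323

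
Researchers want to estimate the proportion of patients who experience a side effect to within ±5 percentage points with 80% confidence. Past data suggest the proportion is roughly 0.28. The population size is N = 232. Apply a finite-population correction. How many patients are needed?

For a proportion with margin E = 0.05 at 80% confidence, z = 1.282.
n = p̂(1−p̂)(z/E)² = 0.28 × 0.72 × (1.282/0.05)² = 132.53 — call this n₀.
Finite-population correction with N = 232: n = n₀ / (1 + (n₀−1)/N) = 132.53 / 1.567 = 84.58
Round up: n = 85.

n = 85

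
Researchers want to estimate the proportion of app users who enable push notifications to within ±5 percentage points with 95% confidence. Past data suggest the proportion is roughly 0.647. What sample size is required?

For a proportion with margin E = 0.05 at 95% confidence, z = 1.960.
n = p̂(1−p̂)(z/E)² = 0.647 × 0.353 × (1.960/0.05)² = 350.95
Round up: n = 351.

351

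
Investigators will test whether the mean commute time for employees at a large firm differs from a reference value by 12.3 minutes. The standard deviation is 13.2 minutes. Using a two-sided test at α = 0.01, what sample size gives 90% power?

For a one-sample z-test, n = ((z_{α/2} + z_β)·σ/δ)².
z_{α/2} = 2.576 (two-sided α = 0.01); z_β = 1.282 (power 90% → β = 0.1).
n = (3.858 × 13.2 / 12.3)² = 17.14
Round up: n = 18.

n = 18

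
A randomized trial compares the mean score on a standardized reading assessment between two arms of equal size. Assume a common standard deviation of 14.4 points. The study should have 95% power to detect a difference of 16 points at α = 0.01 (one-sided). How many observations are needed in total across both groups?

For two equal groups, n per group = 2·((z_α + z_β)·σ/δ)².
z_α = 2.326; z_β = 1.645 (power 95%).
n = 2 × (3.971 × 14.4 / 16)² = 2 × 12.77 = 25.54
Round up: n = 26 per group.
Total across both groups: 2 × 26 = 52.

52 total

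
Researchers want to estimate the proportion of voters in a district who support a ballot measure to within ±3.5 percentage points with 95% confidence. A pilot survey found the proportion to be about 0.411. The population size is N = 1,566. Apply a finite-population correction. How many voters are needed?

For a proportion with margin E = 0.035 at 95% confidence, z = 1.960.
n = p̂(1−p̂)(z/E)² = 0.411 × 0.589 × (1.960/0.035)² = 759.16 — call this n₀.
Finite-population correction with N = 1,566: n = n₀ / (1 + (n₀−1)/N) = 759.16 / 1.484 = 511.56
Round up: n = 512.

512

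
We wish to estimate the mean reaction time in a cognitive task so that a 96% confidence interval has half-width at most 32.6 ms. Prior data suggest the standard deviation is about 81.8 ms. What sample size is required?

27

For a mean, the margin of error is E = z·σ/√n, so n = (zσ/E)².
At 96% confidence, z = 2.054.
n = (2.054 × 81.8 / 32.6)² = 26.56
Round up: n = 27.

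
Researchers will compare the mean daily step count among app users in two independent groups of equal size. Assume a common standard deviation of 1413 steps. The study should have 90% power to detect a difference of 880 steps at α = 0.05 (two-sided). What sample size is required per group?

55 per group

For two equal groups, n per group = 2·((z_{α/2} + z_β)·σ/δ)².
z_{α/2} = 1.960; z_β = 1.282 (power 90%).
n = 2 × (3.242 × 1413 / 880)² = 2 × 27.10 = 54.20
Round up: n = 55 per group.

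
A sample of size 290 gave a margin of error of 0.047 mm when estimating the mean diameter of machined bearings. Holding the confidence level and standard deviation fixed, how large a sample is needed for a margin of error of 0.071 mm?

Margin of error scales as 1/√n, so n₂ = n₁·(E₁/E₂)².
n₂ = 290 × (0.047/0.071)² = 290 × 0.4382 = 127.08
Round up: n₂ = 128.

n = 128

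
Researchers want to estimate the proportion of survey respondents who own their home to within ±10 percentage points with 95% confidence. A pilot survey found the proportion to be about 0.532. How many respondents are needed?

For a proportion with margin E = 0.1 at 95% confidence, z = 1.960.
n = p̂(1−p̂)(z/E)² = 0.532 × 0.468 × (1.960/0.1)² = 95.65
Round up: n = 96.

96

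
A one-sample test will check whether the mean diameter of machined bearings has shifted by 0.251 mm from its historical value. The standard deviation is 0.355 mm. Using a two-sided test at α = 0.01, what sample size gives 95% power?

36

For a one-sample z-test, n = ((z_{α/2} + z_β)·σ/δ)².
z_{α/2} = 2.576 (two-sided α = 0.01); z_β = 1.645 (power 95% → β = 0.05).
n = (4.221 × 0.355 / 0.251)² = 35.64
Round up: n = 36.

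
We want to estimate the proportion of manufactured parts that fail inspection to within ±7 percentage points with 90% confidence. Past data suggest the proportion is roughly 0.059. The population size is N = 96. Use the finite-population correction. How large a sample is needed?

24

For a proportion with margin E = 0.07 at 90% confidence, z = 1.645.
n = p̂(1−p̂)(z/E)² = 0.059 × 0.941 × (1.645/0.07)² = 30.66 — call this n₀.
Finite-population correction with N = 96: n = n₀ / (1 + (n₀−1)/N) = 30.66 / 1.309 = 23.42
Round up: n = 24.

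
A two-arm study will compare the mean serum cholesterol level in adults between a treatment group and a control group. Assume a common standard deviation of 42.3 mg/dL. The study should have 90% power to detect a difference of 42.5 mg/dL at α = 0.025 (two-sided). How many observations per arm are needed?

For two equal groups, n per group = 2·((z_{α/2} + z_β)·σ/δ)².
z_{α/2} = 2.241; z_β = 1.282 (power 90%).
n = 2 × (3.523 × 42.3 / 42.5)² = 2 × 12.29 = 24.58
Round up: n = 25 per group.

25 per group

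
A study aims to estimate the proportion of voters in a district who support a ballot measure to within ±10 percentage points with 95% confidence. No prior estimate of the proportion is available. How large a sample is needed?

97

For a proportion with margin E = 0.1 at 95% confidence, z = 1.960.
With no prior estimate, use p = 0.5, which maximizes p(1−p) at 0.25.
n = 0.25 × (z/E)² = 0.25 × (1.960/0.1)² = 96.04
Round up: n = 97.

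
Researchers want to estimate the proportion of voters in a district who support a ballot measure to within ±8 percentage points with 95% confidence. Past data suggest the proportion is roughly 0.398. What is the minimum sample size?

For a proportion with margin E = 0.08 at 95% confidence, z = 1.960.
n = p̂(1−p̂)(z/E)² = 0.398 × 0.602 × (1.960/0.08)² = 143.82
Round up: n = 144.

144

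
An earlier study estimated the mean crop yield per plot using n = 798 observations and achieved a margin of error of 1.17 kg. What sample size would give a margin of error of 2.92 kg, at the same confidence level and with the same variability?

Margin of error scales as 1/√n, so n₂ = n₁·(E₁/E₂)².
n₂ = 798 × (1.17/2.92)² = 798 × 0.1605 = 128.08
Round up: n₂ = 129.

129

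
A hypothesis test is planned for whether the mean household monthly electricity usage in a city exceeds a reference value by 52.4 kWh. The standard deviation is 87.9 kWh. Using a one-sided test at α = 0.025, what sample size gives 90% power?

30

For a one-sample z-test, n = ((z_α + z_β)·σ/δ)².
z_α = 1.960 (one-sided α = 0.025); z_β = 1.282 (power 90% → β = 0.1).
n = (3.242 × 87.9 / 52.4)² = 29.58
Round up: n = 30.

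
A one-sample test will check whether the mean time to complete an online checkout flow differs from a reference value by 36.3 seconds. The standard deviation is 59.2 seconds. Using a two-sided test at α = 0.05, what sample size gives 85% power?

24

For a one-sample z-test, n = ((z_{α/2} + z_β)·σ/δ)².
z_{α/2} = 1.960 (two-sided α = 0.05); z_β = 1.036 (power 85% → β = 0.15).
n = (2.996 × 59.2 / 36.3)² = 23.87
Round up: n = 24.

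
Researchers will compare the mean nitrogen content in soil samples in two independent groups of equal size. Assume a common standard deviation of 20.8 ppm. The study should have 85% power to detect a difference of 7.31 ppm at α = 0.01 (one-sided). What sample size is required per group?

For two equal groups, n per group = 2·((z_α + z_β)·σ/δ)².
z_α = 2.326; z_β = 1.036 (power 85%).
n = 2 × (3.362 × 20.8 / 7.31)² = 2 × 91.51 = 183.02
Round up: n = 184 per group.

184 per group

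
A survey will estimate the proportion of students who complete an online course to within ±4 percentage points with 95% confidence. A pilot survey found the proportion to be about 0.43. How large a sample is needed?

589

For a proportion with margin E = 0.04 at 95% confidence, z = 1.960.
n = p̂(1−p̂)(z/E)² = 0.43 × 0.57 × (1.960/0.04)² = 588.49
Round up: n = 589.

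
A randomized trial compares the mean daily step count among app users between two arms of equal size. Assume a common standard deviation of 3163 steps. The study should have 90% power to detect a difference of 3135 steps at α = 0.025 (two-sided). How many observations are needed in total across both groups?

52 total

For two equal groups, n per group = 2·((z_{α/2} + z_β)·σ/δ)².
z_{α/2} = 2.241; z_β = 1.282 (power 90%).
n = 2 × (3.523 × 3163 / 3135)² = 2 × 12.63 = 25.26
Round up: n = 26 per group.
Total across both groups: 2 × 26 = 52.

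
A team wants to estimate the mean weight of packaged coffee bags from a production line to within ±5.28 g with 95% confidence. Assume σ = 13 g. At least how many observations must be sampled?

n = 24

For a mean, the margin of error is E = z·σ/√n, so n = (zσ/E)².
At 95% confidence, z = 1.960.
n = (1.960 × 13 / 5.28)² = 23.29
Round up: n = 24.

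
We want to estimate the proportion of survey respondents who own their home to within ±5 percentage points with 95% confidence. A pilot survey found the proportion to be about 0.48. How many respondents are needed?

n = 384

For a proportion with margin E = 0.05 at 95% confidence, z = 1.960.
n = p̂(1−p̂)(z/E)² = 0.48 × 0.52 × (1.960/0.05)² = 383.55
Round up: n = 384.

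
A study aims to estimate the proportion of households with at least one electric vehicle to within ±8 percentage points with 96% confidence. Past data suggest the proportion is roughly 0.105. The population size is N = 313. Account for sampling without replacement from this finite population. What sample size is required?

52

For a proportion with margin E = 0.08 at 96% confidence, z = 2.054.
n = p̂(1−p̂)(z/E)² = 0.105 × 0.895 × (2.054/0.08)² = 61.95 — call this n₀.
Finite-population correction with N = 313: n = n₀ / (1 + (n₀−1)/N) = 61.95 / 1.195 = 51.84
Round up: n = 52.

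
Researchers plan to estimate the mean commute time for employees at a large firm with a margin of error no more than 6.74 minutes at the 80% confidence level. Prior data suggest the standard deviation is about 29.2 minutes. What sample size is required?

For a mean, the margin of error is E = z·σ/√n, so n = (zσ/E)².
At 80% confidence, z = 1.282.
n = (1.282 × 29.2 / 6.74)² = 30.85
Round up: n = 31.

n = 31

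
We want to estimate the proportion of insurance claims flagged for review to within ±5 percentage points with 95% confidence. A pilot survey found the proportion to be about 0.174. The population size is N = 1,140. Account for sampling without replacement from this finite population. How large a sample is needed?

For a proportion with margin E = 0.05 at 95% confidence, z = 1.960.
n = p̂(1−p̂)(z/E)² = 0.174 × 0.826 × (1.960/0.05)² = 220.85 — call this n₀.
Finite-population correction with N = 1,140: n = n₀ / (1 + (n₀−1)/N) = 220.85 / 1.193 = 185.12
Round up: n = 186.

186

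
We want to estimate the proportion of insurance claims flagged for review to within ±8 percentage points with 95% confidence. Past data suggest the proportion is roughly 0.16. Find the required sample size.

For a proportion with margin E = 0.08 at 95% confidence, z = 1.960.
n = p̂(1−p̂)(z/E)² = 0.16 × 0.84 × (1.960/0.08)² = 80.67
Round up: n = 81.

81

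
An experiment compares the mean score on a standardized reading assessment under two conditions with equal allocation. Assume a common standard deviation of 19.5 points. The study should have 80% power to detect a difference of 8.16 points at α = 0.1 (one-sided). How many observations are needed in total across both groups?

For two equal groups, n per group = 2·((z_α + z_β)·σ/δ)².
z_α = 1.282; z_β = 0.842 (power 80%).
n = 2 × (2.124 × 19.5 / 8.16)² = 2 × 25.76 = 51.52
Round up: n = 52 per group.
Total across both groups: 2 × 52 = 104.

104 total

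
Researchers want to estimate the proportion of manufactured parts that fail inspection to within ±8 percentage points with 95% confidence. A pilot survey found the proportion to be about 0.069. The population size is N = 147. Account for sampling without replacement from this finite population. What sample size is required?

For a proportion with margin E = 0.08 at 95% confidence, z = 1.960.
n = p̂(1−p̂)(z/E)² = 0.069 × 0.931 × (1.960/0.08)² = 38.56 — call this n₀.
Finite-population correction with N = 147: n = n₀ / (1 + (n₀−1)/N) = 38.56 / 1.256 = 30.70
Round up: n = 31.

31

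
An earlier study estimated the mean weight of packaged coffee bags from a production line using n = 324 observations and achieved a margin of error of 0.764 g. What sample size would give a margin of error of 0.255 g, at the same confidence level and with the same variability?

Margin of error scales as 1/√n, so n₂ = n₁·(E₁/E₂)².
n₂ = 324 × (0.764/0.255)² = 324 × 8.976 = 2908.22
Round up: n₂ = 2909.

2909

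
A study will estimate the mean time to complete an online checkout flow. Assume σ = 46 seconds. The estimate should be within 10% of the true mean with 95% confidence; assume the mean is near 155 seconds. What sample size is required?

n = 34

For a mean, the margin of error is E = z·σ/√n, so n = (zσ/E)².
At 95% confidence, z = 1.960.
E = 10% of 155 = 15.5 seconds.
n = (1.960 × 46 / 15.5)² = 33.83
Round up: n = 34.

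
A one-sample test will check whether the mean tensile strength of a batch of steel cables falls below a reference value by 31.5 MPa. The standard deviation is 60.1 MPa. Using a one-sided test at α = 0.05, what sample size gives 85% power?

n = 27

For a one-sample z-test, n = ((z_α + z_β)·σ/δ)².
z_α = 1.645 (one-sided α = 0.05); z_β = 1.036 (power 85% → β = 0.15).
n = (2.681 × 60.1 / 31.5)² = 26.17
Round up: n = 27.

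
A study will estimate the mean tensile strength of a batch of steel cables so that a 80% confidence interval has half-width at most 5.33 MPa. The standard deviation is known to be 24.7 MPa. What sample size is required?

For a mean, the margin of error is E = z·σ/√n, so n = (zσ/E)².
At 80% confidence, z = 1.282.
n = (1.282 × 24.7 / 5.33)² = 35.30
Round up: n = 36.

36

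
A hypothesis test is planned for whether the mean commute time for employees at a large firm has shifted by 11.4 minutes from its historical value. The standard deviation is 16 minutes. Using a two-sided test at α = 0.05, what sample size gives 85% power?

For a one-sample z-test, n = ((z_{α/2} + z_β)·σ/δ)².
z_{α/2} = 1.960 (two-sided α = 0.05); z_β = 1.036 (power 85% → β = 0.15).
n = (2.996 × 16 / 11.4)² = 17.68
Round up: n = 18.

18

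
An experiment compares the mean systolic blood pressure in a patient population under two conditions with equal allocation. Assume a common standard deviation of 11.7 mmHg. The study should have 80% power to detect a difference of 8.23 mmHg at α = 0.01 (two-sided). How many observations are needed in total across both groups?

96 total

For two equal groups, n per group = 2·((z_{α/2} + z_β)·σ/δ)².
z_{α/2} = 2.576; z_β = 0.842 (power 80%).
n = 2 × (3.418 × 11.7 / 8.23)² = 2 × 23.61 = 47.22
Round up: n = 48 per group.
Total across both groups: 2 × 48 = 96.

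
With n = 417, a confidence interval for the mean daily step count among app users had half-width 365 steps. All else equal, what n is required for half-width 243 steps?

Margin of error scales as 1/√n, so n₂ = n₁·(E₁/E₂)².
n₂ = 417 × (365/243)² = 417 × 2.256 = 940.75
Round up: n₂ = 941.

941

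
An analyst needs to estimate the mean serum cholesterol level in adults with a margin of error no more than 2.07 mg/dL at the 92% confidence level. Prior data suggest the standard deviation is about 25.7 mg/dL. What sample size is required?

For a mean, the margin of error is E = z·σ/√n, so n = (zσ/E)².
At 92% confidence, z = 1.751.
n = (1.751 × 25.7 / 2.07)² = 472.60
Round up: n = 473.

473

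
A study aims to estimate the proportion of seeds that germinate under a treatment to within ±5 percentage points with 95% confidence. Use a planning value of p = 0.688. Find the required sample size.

For a proportion with margin E = 0.05 at 95% confidence, z = 1.960.
n = p̂(1−p̂)(z/E)² = 0.688 × 0.312 × (1.960/0.05)² = 329.85
Round up: n = 330.

330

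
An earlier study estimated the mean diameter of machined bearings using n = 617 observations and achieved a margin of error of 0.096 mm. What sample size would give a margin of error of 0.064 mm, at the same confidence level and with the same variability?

Margin of error scales as 1/√n, so n₂ = n₁·(E₁/E₂)².
n₂ = 617 × (0.096/0.064)² = 617 × 2.25 = 1388.25
Round up: n₂ = 1389.

1389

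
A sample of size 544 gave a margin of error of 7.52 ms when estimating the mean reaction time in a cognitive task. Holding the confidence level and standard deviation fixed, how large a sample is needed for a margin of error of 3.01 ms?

n = 3396

Margin of error scales as 1/√n, so n₂ = n₁·(E₁/E₂)².
n₂ = 544 × (7.52/3.01)² = 544 × 6.242 = 3395.65
Round up: n₂ = 3396.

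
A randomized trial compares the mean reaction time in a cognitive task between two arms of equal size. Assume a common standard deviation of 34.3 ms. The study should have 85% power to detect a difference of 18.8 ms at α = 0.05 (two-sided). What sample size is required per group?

For two equal groups, n per group = 2·((z_{α/2} + z_β)·σ/δ)².
z_{α/2} = 1.960; z_β = 1.036 (power 85%).
n = 2 × (2.996 × 34.3 / 18.8)² = 2 × 29.88 = 59.76
Round up: n = 60 per group.

60 per group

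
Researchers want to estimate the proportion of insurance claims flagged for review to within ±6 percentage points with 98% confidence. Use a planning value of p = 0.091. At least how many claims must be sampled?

For a proportion with margin E = 0.06 at 98% confidence, z = 2.326.
n = p̂(1−p̂)(z/E)² = 0.091 × 0.909 × (2.326/0.06)² = 124.31
Round up: n = 125.

125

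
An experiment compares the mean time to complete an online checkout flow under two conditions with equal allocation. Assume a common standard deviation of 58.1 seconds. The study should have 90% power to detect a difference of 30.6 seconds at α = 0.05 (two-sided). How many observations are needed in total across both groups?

152 total

For two equal groups, n per group = 2·((z_{α/2} + z_β)·σ/δ)².
z_{α/2} = 1.960; z_β = 1.282 (power 90%).
n = 2 × (3.242 × 58.1 / 30.6)² = 2 × 37.89 = 75.78
Round up: n = 76 per group.
Total across both groups: 2 × 76 = 152.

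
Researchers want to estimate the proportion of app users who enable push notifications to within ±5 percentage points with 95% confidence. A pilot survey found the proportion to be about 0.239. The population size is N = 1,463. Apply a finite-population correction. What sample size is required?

235

For a proportion with margin E = 0.05 at 95% confidence, z = 1.960.
n = p̂(1−p̂)(z/E)² = 0.239 × 0.761 × (1.960/0.05)² = 279.48 — call this n₀.
Finite-population correction with N = 1,463: n = n₀ / (1 + (n₀−1)/N) = 279.48 / 1.19 = 234.86
Round up: n = 235.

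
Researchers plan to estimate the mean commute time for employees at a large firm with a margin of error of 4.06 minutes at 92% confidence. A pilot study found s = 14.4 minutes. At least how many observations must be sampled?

n = 39

For a mean, the margin of error is E = z·σ/√n, so n = (zσ/E)².
At 92% confidence, z = 1.751.
n = (1.751 × 14.4 / 4.06)² = 38.57
Round up: n = 39.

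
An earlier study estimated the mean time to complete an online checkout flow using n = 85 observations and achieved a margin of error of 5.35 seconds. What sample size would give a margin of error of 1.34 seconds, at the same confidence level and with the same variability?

n = 1355

Margin of error scales as 1/√n, so n₂ = n₁·(E₁/E₂)².
n₂ = 85 × (5.35/1.34)² = 85 × 15.94 = 1354.90
Round up: n₂ = 1355.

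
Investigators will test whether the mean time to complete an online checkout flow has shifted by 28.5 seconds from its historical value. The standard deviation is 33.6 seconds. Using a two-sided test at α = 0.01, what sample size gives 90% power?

For a one-sample z-test, n = ((z_{α/2} + z_β)·σ/δ)².
z_{α/2} = 2.576 (two-sided α = 0.01); z_β = 1.282 (power 90% → β = 0.1).
n = (3.858 × 33.6 / 28.5)² = 20.69
Round up: n = 21.

n = 21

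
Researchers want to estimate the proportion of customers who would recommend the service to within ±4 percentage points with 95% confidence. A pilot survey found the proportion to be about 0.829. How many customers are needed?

n = 341

For a proportion with margin E = 0.04 at 95% confidence, z = 1.960.
n = p̂(1−p̂)(z/E)² = 0.829 × 0.171 × (1.960/0.04)² = 340.36
Round up: n = 341.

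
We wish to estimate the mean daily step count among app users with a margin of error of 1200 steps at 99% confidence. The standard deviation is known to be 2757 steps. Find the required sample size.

For a mean, the margin of error is E = z·σ/√n, so n = (zσ/E)².
At 99% confidence, z = 2.576.
n = (2.576 × 2757 / 1200)² = 35.03
Round up: n = 36.

36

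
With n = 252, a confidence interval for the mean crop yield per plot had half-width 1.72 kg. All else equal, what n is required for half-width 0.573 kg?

Margin of error scales as 1/√n, so n₂ = n₁·(E₁/E₂)².
n₂ = 252 × (1.72/0.573)² = 252 × 9.01 = 2270.52
Round up: n₂ = 2271.

2271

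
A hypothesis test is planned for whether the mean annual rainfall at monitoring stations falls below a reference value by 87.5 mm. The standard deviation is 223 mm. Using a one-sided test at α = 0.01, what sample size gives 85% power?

n = 74

For a one-sample z-test, n = ((z_α + z_β)·σ/δ)².
z_α = 2.326 (one-sided α = 0.01); z_β = 1.036 (power 85% → β = 0.15).
n = (3.362 × 223 / 87.5)² = 73.42
Round up: n = 74.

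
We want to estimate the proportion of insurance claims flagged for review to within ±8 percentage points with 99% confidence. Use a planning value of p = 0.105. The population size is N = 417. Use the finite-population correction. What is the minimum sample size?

80

For a proportion with margin E = 0.08 at 99% confidence, z = 2.576.
n = p̂(1−p̂)(z/E)² = 0.105 × 0.895 × (2.576/0.08)² = 97.44 — call this n₀.
Finite-population correction with N = 417: n = n₀ / (1 + (n₀−1)/N) = 97.44 / 1.231 = 79.16
Round up: n = 80.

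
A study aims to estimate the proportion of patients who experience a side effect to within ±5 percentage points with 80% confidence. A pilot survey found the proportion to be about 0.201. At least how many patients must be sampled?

106

For a proportion with margin E = 0.05 at 80% confidence, z = 1.282.
n = p̂(1−p̂)(z/E)² = 0.201 × 0.799 × (1.282/0.05)² = 105.58
Round up: n = 106.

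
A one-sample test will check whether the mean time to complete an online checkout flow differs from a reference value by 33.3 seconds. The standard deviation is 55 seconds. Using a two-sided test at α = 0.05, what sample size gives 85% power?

For a one-sample z-test, n = ((z_{α/2} + z_β)·σ/δ)².
z_{α/2} = 1.960 (two-sided α = 0.05); z_β = 1.036 (power 85% → β = 0.15).
n = (2.996 × 55 / 33.3)² = 24.49
Round up: n = 25.

n = 25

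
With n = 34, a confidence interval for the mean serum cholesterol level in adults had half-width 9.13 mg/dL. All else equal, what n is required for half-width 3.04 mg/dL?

n = 307

Margin of error scales as 1/√n, so n₂ = n₁·(E₁/E₂)².
n₂ = 34 × (9.13/3.04)² = 34 × 9.02 = 306.68
Round up: n₂ = 307.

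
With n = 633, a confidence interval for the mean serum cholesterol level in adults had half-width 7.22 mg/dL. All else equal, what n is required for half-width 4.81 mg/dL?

1427

Margin of error scales as 1/√n, so n₂ = n₁·(E₁/E₂)².
n₂ = 633 × (7.22/4.81)² = 633 × 2.253 = 1426.15
Round up: n₂ = 1427.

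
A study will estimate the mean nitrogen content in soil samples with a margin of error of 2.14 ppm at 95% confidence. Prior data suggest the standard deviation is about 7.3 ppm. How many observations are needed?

For a mean, the margin of error is E = z·σ/√n, so n = (zσ/E)².
At 95% confidence, z = 1.960.
n = (1.960 × 7.3 / 2.14)² = 44.70
Round up: n = 45.

45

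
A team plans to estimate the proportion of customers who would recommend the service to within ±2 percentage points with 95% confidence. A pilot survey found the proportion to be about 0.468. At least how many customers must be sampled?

n = 2392

For a proportion with margin E = 0.02 at 95% confidence, z = 1.960.
n = p̂(1−p̂)(z/E)² = 0.468 × 0.532 × (1.960/0.02)² = 2391.17
Round up: n = 2392.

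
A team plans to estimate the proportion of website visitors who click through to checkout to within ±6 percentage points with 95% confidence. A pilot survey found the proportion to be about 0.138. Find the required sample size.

For a proportion with margin E = 0.06 at 95% confidence, z = 1.960.
n = p̂(1−p̂)(z/E)² = 0.138 × 0.862 × (1.960/0.06)² = 126.94
Round up: n = 127.

127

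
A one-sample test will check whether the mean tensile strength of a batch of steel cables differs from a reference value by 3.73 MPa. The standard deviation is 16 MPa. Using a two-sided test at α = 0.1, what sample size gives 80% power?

114

For a one-sample z-test, n = ((z_{α/2} + z_β)·σ/δ)².
z_{α/2} = 1.645 (two-sided α = 0.1); z_β = 0.842 (power 80% → β = 0.2).
n = (2.487 × 16 / 3.73)² = 113.81
Round up: n = 114.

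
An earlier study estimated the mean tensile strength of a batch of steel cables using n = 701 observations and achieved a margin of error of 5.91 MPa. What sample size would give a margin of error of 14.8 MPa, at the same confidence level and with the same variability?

Margin of error scales as 1/√n, so n₂ = n₁·(E₁/E₂)².
n₂ = 701 × (5.91/14.8)² = 701 × 0.1595 = 111.81
Round up: n₂ = 112.

n = 112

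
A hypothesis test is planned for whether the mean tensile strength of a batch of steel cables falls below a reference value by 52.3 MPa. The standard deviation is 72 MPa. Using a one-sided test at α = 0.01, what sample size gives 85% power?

For a one-sample z-test, n = ((z_α + z_β)·σ/δ)².
z_α = 2.326 (one-sided α = 0.01); z_β = 1.036 (power 85% → β = 0.15).
n = (3.362 × 72 / 52.3)² = 21.42
Round up: n = 22.

22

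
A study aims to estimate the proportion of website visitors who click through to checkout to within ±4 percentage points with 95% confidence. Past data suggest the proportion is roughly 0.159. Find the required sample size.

For a proportion with margin E = 0.04 at 95% confidence, z = 1.960.
n = p̂(1−p̂)(z/E)² = 0.159 × 0.841 × (1.960/0.04)² = 321.06
Round up: n = 322.

n = 322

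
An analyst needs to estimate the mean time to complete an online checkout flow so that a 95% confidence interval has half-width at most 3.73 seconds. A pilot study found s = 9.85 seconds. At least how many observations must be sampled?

For a mean, the margin of error is E = z·σ/√n, so n = (zσ/E)².
At 95% confidence, z = 1.960.
n = (1.960 × 9.85 / 3.73)² = 26.79
Round up: n = 27.

n = 27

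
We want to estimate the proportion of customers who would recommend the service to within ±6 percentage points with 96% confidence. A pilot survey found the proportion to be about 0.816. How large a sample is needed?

n = 176

For a proportion with margin E = 0.06 at 96% confidence, z = 2.054.
n = p̂(1−p̂)(z/E)² = 0.816 × 0.184 × (2.054/0.06)² = 175.96
Round up: n = 176.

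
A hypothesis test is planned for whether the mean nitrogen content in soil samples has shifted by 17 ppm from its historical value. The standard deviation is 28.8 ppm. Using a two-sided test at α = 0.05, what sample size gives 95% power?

38

For a one-sample z-test, n = ((z_{α/2} + z_β)·σ/δ)².
z_{α/2} = 1.960 (two-sided α = 0.05); z_β = 1.645 (power 95% → β = 0.05).
n = (3.605 × 28.8 / 17)² = 37.30
Round up: n = 38.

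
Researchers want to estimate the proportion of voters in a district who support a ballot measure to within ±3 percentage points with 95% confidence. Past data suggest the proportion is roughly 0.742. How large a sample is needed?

n = 818

For a proportion with margin E = 0.03 at 95% confidence, z = 1.960.
n = p̂(1−p̂)(z/E)² = 0.742 × 0.258 × (1.960/0.03)² = 817.13
Round up: n = 818.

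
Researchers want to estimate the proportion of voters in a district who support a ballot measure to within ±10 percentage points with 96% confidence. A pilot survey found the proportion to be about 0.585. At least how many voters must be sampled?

n = 103

For a proportion with margin E = 0.1 at 96% confidence, z = 2.054.
n = p̂(1−p̂)(z/E)² = 0.585 × 0.415 × (2.054/0.1)² = 102.42
Round up: n = 103.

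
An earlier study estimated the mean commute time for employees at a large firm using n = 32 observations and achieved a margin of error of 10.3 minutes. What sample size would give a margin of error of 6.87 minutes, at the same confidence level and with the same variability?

Margin of error scales as 1/√n, so n₂ = n₁·(E₁/E₂)².
n₂ = 32 × (10.3/6.87)² = 32 × 2.248 = 71.94
Round up: n₂ = 72.

72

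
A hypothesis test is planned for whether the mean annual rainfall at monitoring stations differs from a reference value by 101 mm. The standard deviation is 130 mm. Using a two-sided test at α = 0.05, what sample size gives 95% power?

22

For a one-sample z-test, n = ((z_{α/2} + z_β)·σ/δ)².
z_{α/2} = 1.960 (two-sided α = 0.05); z_β = 1.645 (power 95% → β = 0.05).
n = (3.605 × 130 / 101)² = 21.53
Round up: n = 22.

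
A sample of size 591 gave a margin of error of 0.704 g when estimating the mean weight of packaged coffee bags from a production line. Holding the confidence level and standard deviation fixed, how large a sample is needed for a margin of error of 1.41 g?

Margin of error scales as 1/√n, so n₂ = n₁·(E₁/E₂)².
n₂ = 591 × (0.704/1.41)² = 591 × 0.2493 = 147.34
Round up: n₂ = 148.

148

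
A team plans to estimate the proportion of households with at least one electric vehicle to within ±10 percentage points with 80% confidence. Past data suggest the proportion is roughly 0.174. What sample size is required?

24

For a proportion with margin E = 0.1 at 80% confidence, z = 1.282.
n = p̂(1−p̂)(z/E)² = 0.174 × 0.826 × (1.282/0.1)² = 23.62
Round up: n = 24.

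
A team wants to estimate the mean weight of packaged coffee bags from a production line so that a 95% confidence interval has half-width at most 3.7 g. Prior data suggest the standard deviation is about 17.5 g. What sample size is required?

86

For a mean, the margin of error is E = z·σ/√n, so n = (zσ/E)².
At 95% confidence, z = 1.960.
n = (1.960 × 17.5 / 3.7)² = 85.94
Round up: n = 86.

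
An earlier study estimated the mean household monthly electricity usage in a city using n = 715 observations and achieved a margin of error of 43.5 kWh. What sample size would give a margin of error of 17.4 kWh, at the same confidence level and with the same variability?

4469

Margin of error scales as 1/√n, so n₂ = n₁·(E₁/E₂)².
n₂ = 715 × (43.5/17.4)² = 715 × 6.25 = 4468.75
Round up: n₂ = 4469.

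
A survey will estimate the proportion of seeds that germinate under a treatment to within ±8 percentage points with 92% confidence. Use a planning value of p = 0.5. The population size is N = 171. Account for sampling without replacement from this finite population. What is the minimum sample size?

For a proportion with margin E = 0.08 at 92% confidence, z = 1.751.
n = p̂(1−p̂)(z/E)² = 0.5 × 0.5 × (1.751/0.08)² = 119.77 — call this n₀.
Finite-population correction with N = 171: n = n₀ / (1 + (n₀−1)/N) = 119.77 / 1.695 = 70.66
Round up: n = 71.

71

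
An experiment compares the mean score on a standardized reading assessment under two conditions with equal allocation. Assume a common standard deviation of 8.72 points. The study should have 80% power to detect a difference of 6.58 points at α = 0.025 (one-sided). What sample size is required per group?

For two equal groups, n per group = 2·((z_α + z_β)·σ/δ)².
z_α = 1.960; z_β = 0.842 (power 80%).
n = 2 × (2.802 × 8.72 / 6.58)² = 2 × 13.79 = 27.58
Round up: n = 28 per group.

28 per group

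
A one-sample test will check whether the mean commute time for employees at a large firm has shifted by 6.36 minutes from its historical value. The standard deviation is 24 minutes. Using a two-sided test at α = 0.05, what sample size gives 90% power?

150

For a one-sample z-test, n = ((z_{α/2} + z_β)·σ/δ)².
z_{α/2} = 1.960 (two-sided α = 0.05); z_β = 1.282 (power 90% → β = 0.1).
n = (3.242 × 24 / 6.36)² = 149.67
Round up: n = 150.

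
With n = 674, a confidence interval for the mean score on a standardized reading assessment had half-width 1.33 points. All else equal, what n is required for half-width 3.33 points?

108

Margin of error scales as 1/√n, so n₂ = n₁·(E₁/E₂)².
n₂ = 674 × (1.33/3.33)² = 674 × 0.1595 = 107.50
Round up: n₂ = 108.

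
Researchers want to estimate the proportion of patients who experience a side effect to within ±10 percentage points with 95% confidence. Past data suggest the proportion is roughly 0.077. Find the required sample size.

n = 28

For a proportion with margin E = 0.1 at 95% confidence, z = 1.960.
n = p̂(1−p̂)(z/E)² = 0.077 × 0.923 × (1.960/0.1)² = 27.30
Round up: n = 28.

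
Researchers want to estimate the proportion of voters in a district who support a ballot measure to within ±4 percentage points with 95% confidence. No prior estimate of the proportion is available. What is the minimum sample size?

n = 601

For a proportion with margin E = 0.04 at 95% confidence, z = 1.960.
With no prior estimate, use p = 0.5, which maximizes p(1−p) at 0.25.
n = 0.25 × (z/E)² = 0.25 × (1.960/0.04)² = 600.25
Round up: n = 601.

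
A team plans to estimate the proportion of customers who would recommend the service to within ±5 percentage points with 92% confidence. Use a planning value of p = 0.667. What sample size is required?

n = 273

For a proportion with margin E = 0.05 at 92% confidence, z = 1.751.
n = p̂(1−p̂)(z/E)² = 0.667 × 0.333 × (1.751/0.05)² = 272.40
Round up: n = 273.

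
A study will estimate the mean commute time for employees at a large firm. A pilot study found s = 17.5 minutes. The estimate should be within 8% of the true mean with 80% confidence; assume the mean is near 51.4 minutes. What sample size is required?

30

For a mean, the margin of error is E = z·σ/√n, so n = (zσ/E)².
At 80% confidence, z = 1.282.
E = 8% of 51.4 = 4.112 minutes.
n = (1.282 × 17.5 / 4.112)² = 29.77
Round up: n = 30.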